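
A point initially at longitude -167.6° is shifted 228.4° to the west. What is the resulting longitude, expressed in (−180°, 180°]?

-36.0°

Start at -167.6°; shift −228.4° → -396.0°.
-396.0° lies outside (−180°, 180°]; add 360° → -36.0°.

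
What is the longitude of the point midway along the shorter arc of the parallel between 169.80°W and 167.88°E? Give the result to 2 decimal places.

179.04°E

Signed shortest Δλ from -169.80° to +167.88° is -22.32°.
Midpoint longitude = -169.80° + (-22.32°)/2 = -169.80° − 11.16° = -180.96°.
Normalise into (−180°, 180°]: +179.04°.
(The naïve average (-169.80 + +167.88)/2 = -0.96° is on the wrong side of the globe.)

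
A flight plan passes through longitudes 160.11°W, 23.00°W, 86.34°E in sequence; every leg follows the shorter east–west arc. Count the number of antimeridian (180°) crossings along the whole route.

0

Leg 1: -160.11° → -23.00°, shortest Δλ = 137.11° (east) — does not cross 180°.
Leg 2: -23.00° → +86.34°, shortest Δλ = 109.34° (east) — does not cross 180°.
Total crossings: 0.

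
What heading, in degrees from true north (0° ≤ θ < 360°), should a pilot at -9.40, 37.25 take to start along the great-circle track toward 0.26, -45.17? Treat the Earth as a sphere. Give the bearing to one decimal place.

271.5°

Δλ = -45.17 − 37.25 = -82.42°.
θ = atan2( sin Δλ · cos φ₂ , cos φ₁ · sin φ₂ − sin φ₁ · cos φ₂ · cos Δλ )
  = atan2(-0.99125, 0.02602) = -88.496° → normalised to [0°, 360°): 271.504°.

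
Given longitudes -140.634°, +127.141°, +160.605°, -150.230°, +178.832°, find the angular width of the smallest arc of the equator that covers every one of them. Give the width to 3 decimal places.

92.225°

Sort the longitudes: -150.230°, -140.634°, +127.141°, +160.605°, +178.832°.
Eastward gaps between consecutive values (wrapping around): 9.596°, 267.775°, 33.464°, 18.227°, 30.938°.
Largest gap = 267.775° ⇒ minimal covering band is its complement: 360° − 267.775° = 92.225°.
Band runs from +127.141° eastward to -140.634°, crossing the antimeridian.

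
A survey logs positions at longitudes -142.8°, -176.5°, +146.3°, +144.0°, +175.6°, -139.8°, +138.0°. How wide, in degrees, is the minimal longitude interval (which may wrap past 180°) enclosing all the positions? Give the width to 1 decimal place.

Sort the longitudes: -176.5°, -142.8°, -139.8°, +138.0°, +144.0°, +146.3°, +175.6°.
Eastward gaps between consecutive values (wrapping around): 33.7°, 3.0°, 277.8°, 6.0°, 2.3°, 29.3°, 7.9°.
Largest gap = 277.8° ⇒ minimal covering band is its complement: 360° − 277.8° = 82.2°.
Band runs from +138.0° eastward to -139.8°, crossing the antimeridian.

82.2°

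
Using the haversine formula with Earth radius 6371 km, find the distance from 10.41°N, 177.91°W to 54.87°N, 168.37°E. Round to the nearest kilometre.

Δλ = 168.37 − -177.91 = 346.28°; wrapped into (−180°, 180°]: -13.72°.
Δφ = 54.87 − 10.41 = 44.46°.
a = sin²(Δφ/2) + cos φ₁ · cos φ₂ · sin²(Δλ/2) = 0.151205.
c = 2·atan2(√a, √(1−a)) = 0.79877 rad → d = 6371·c ≈ 5088.94 km.

5089 km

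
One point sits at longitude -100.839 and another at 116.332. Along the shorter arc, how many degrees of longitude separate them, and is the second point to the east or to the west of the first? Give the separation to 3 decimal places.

Raw difference: 116.332 − -100.839 = 217.171°.
Normalise into (−180°, 180°]: 217.171° − 360° = -142.829°.
Negative ⇒ the second point lies to the west; separation 142.829°.

142.829° west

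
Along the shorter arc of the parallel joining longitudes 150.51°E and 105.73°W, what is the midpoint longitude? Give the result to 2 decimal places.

Signed shortest Δλ from +150.51° to -105.73° is +103.76°.
Midpoint longitude = +150.51° + (+103.76°)/2 = +150.51° + 51.88° = +202.39°.
Normalise into (−180°, 180°]: -157.61°.
(The naïve average (+150.51 + -105.73)/2 = 22.39° is on the wrong side of the globe.)

157.61°W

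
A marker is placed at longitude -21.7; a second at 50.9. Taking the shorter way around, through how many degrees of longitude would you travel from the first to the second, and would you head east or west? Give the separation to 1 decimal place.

Raw difference: 50.9 − -21.7 = 72.6°.
Normalise into (−180°, 180°]: 72.6° stays 72.6°.
Positive ⇒ the second point lies to the east; separation 72.6°.

72.6° east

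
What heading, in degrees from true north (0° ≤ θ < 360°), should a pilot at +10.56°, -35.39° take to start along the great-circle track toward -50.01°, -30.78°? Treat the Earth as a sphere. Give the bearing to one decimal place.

176.6°

Δλ = -30.78 − -35.39 = 4.61°.
θ = atan2( sin Δλ · cos φ₂ , cos φ₁ · sin φ₂ − sin φ₁ · cos φ₂ · cos Δλ )
  = atan2(0.05165, -0.87058) = 176.605° → normalised to [0°, 360°): 176.605°.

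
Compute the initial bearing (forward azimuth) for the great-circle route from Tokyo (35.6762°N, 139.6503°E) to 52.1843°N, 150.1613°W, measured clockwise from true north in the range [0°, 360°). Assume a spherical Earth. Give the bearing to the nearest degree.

48°

Δλ = -150.1613 − 139.6503 = -289.8116°; wrapped into (−180°, 180°]: 70.1884°.
θ = atan2( sin Δλ · cos φ₂ , cos φ₁ · sin φ₂ − sin φ₁ · cos φ₂ · cos Δλ )
  = atan2(0.57683, 0.52053) = 47.937° → normalised to [0°, 360°): 47.937°.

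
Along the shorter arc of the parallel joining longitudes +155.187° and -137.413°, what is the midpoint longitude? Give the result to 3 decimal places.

Signed shortest Δλ from +155.187° to -137.413° is +67.400°.
Midpoint longitude = +155.187° + (+67.400°)/2 = +155.187° + 33.700° = +188.887°.
Normalise into (−180°, 180°]: -171.113°.
(The naïve average (+155.187 + -137.413)/2 = 8.887° is on the wrong side of the globe.)

-171.113°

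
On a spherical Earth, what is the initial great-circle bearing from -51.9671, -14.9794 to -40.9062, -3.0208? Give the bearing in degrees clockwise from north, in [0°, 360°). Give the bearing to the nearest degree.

Δλ = -3.0208 − -14.9794 = 11.9586°.
θ = atan2( sin Δλ · cos φ₂ , cos φ₁ · sin φ₂ − sin φ₁ · cos φ₂ · cos Δλ )
  = atan2(0.15660, 0.17893) = 41.192° → normalised to [0°, 360°): 41.192°.

41°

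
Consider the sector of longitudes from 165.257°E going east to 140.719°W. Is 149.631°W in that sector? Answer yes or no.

Yes

Band width going east from +165.257° to -140.719°: ((-140.719 − 165.257) mod 360) = 54.024°.
Offset of -149.631° east of the west edge: ((-149.631 − 165.257) mod 360) = 45.112°.
45.112° ≤ 54.024° ⇒ inside.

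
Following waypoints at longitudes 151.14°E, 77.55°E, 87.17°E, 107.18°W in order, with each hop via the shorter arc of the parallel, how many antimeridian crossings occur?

1

Leg 1: +151.14° → +77.55°, shortest Δλ = -73.59° (west) — does not cross 180°.
Leg 2: +77.55° → +87.17°, shortest Δλ = 9.62° (east) — does not cross 180°.
Leg 3: +87.17° → -107.18°, shortest Δλ = 165.65° (east) — crosses 180°.
Total crossings: 1.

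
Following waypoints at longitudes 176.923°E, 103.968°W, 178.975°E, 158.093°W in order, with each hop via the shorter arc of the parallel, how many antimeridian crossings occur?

Leg 1: +176.923° → -103.968°, shortest Δλ = 79.109° (east) — crosses 180°.
Leg 2: -103.968° → +178.975°, shortest Δλ = -77.057° (west) — crosses 180°.
Leg 3: +178.975° → -158.093°, shortest Δλ = 22.932° (east) — crosses 180°.
Total crossings: 3.

3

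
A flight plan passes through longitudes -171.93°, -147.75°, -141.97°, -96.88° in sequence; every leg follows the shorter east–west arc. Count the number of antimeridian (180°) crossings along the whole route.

0

Leg 1: -171.93° → -147.75°, shortest Δλ = 24.18° (east) — does not cross 180°.
Leg 2: -147.75° → -141.97°, shortest Δλ = 5.78° (east) — does not cross 180°.
Leg 3: -141.97° → -96.88°, shortest Δλ = 45.09° (east) — does not cross 180°.
Total crossings: 0.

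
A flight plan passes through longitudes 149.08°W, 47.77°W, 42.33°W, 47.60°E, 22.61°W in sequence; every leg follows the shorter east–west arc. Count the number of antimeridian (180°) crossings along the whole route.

0

Leg 1: -149.08° → -47.77°, shortest Δλ = 101.31° (east) — does not cross 180°.
Leg 2: -47.77° → -42.33°, shortest Δλ = 5.44° (east) — does not cross 180°.
Leg 3: -42.33° → +47.60°, shortest Δλ = 89.93° (east) — does not cross 180°.
Leg 4: +47.60° → -22.61°, shortest Δλ = -70.21° (west) — does not cross 180°.
Total crossings: 0.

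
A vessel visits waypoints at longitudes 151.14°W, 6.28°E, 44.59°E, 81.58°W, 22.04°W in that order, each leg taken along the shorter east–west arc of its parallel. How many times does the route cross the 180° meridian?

Leg 1: -151.14° → +6.28°, shortest Δλ = 157.42° (east) — does not cross 180°.
Leg 2: +6.28° → +44.59°, shortest Δλ = 38.31° (east) — does not cross 180°.
Leg 3: +44.59° → -81.58°, shortest Δλ = -126.17° (west) — does not cross 180°.
Leg 4: -81.58° → -22.04°, shortest Δλ = 59.54° (east) — does not cross 180°.
Total crossings: 0.

0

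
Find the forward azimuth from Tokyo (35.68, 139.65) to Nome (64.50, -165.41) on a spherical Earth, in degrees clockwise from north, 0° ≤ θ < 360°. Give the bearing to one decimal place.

30.9°

Δλ = -165.41 − 139.65 = -305.06°; wrapped into (−180°, 180°]: 54.94°.
θ = atan2( sin Δλ · cos φ₂ , cos φ₁ · sin φ₂ − sin φ₁ · cos φ₂ · cos Δλ )
  = atan2(0.35240, 0.58892) = 30.895° → normalised to [0°, 360°): 30.895°.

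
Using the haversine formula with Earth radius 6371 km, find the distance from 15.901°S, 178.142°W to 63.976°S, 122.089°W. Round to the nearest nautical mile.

3674 nmi

Δλ = -122.089 − -178.142 = 56.053°.
Δφ = -63.976 − -15.901 = -48.075°.
a = sin²(Δφ/2) + cos φ₁ · cos φ₂ · sin²(Δλ/2) = 0.259085.
c = 2·atan2(√a, √(1−a)) = 1.06805 rad → d = 6371·c ≈ 6804.57 km ≈ 3674.17 nmi.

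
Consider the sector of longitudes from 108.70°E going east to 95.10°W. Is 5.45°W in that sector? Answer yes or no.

No

Band width going east from +108.70° to -95.10°: ((-95.10 − 108.70) mod 360) = 156.20°.
Offset of -5.45° east of the west edge: ((-5.45 − 108.70) mod 360) = 245.85°.
245.85° > 156.20° ⇒ outside.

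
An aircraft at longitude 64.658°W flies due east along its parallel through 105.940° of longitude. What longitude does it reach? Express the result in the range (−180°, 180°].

Start at -64.658°; shift +105.940° → +41.282°.
+41.282° already lies in (−180°, 180°].

41.282°E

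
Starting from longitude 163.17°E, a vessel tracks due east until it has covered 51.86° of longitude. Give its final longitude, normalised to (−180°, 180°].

Start at +163.17°; shift +51.86° → +215.03°.
+215.03° lies outside (−180°, 180°]; subtract 360° → -144.97°.

144.97°W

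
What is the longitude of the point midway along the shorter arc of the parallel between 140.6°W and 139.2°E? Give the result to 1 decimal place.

Signed shortest Δλ from -140.6° to +139.2° is -80.2°.
Midpoint longitude = -140.6° + (-80.2°)/2 = -140.6° − 40.1° = -180.7°.
Normalise into (−180°, 180°]: +179.3°.
(The naïve average (-140.6 + +139.2)/2 = -0.7° is on the wrong side of the globe.)

179.3°E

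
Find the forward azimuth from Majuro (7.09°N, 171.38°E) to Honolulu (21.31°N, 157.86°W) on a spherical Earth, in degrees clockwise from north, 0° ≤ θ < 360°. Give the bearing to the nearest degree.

61°

Δλ = -157.86 − 171.38 = -329.24°; wrapped into (−180°, 180°]: 30.76°.
θ = atan2( sin Δλ · cos φ₂ , cos φ₁ · sin φ₂ − sin φ₁ · cos φ₂ · cos Δλ )
  = atan2(0.47647, 0.26182) = 61.211° → normalised to [0°, 360°): 61.211°.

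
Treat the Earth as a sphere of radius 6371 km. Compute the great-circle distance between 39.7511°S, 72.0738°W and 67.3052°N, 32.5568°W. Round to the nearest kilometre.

12361 km

Δλ = -32.5568 − -72.0738 = 39.5170°.
Δφ = 67.3052 − -39.7511 = 107.0563°.
a = sin²(Δφ/2) + cos φ₁ · cos φ₂ · sin²(Δλ/2) = 0.680555.
c = 2·atan2(√a, √(1−a)) = 1.94025 rad → d = 6371·c ≈ 12361.36 km.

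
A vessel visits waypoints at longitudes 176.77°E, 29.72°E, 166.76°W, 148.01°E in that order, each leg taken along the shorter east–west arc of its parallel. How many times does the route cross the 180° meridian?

Leg 1: +176.77° → +29.72°, shortest Δλ = -147.05° (west) — does not cross 180°.
Leg 2: +29.72° → -166.76°, shortest Δλ = 163.52° (east) — crosses 180°.
Leg 3: -166.76° → +148.01°, shortest Δλ = -45.23° (west) — crosses 180°.
Total crossings: 2.

2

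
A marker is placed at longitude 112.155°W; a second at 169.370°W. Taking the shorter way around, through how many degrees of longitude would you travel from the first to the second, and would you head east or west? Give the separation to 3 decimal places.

57.215° west

Raw difference: -169.370 − -112.155 = -57.215°.
Normalise into (−180°, 180°]: -57.215° stays -57.215°.
Negative ⇒ the second point lies to the west; separation 57.215°.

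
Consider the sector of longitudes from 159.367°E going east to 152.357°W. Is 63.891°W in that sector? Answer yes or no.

Band width going east from +159.367° to -152.357°: ((-152.357 − 159.367) mod 360) = 48.276°.
Offset of -63.891° east of the west edge: ((-63.891 − 159.367) mod 360) = 136.742°.
136.742° > 48.276° ⇒ outside.

No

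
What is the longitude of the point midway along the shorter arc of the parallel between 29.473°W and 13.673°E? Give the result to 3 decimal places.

Signed shortest Δλ from -29.473° to +13.673° is +43.146°.
Midpoint longitude = -29.473° + (+43.146°)/2 = -29.473° + 21.573° = -7.900°.

7.900°W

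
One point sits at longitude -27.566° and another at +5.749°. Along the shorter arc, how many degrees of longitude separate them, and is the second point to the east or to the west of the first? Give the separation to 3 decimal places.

Raw difference: 5.749 − -27.566 = 33.315°.
Normalise into (−180°, 180°]: 33.315° stays 33.315°.
Positive ⇒ the second point lies to the east; separation 33.315°.

33.315° east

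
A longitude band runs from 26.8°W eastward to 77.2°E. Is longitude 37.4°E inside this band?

Band width going east from -26.8° to +77.2°: ((77.2 − -26.8) mod 360) = 104.0°.
Offset of +37.4° east of the west edge: ((37.4 − -26.8) mod 360) = 64.2°.
64.2° ≤ 104.0° ⇒ inside.

Yes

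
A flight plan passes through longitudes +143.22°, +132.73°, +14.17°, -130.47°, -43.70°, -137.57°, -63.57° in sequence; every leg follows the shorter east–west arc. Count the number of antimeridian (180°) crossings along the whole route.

0

Leg 1: +143.22° → +132.73°, shortest Δλ = -10.49° (west) — does not cross 180°.
Leg 2: +132.73° → +14.17°, shortest Δλ = -118.56° (west) — does not cross 180°.
Leg 3: +14.17° → -130.47°, shortest Δλ = -144.64° (west) — does not cross 180°.
Leg 4: -130.47° → -43.70°, shortest Δλ = 86.77° (east) — does not cross 180°.
Leg 5: -43.70° → -137.57°, shortest Δλ = -93.87° (west) — does not cross 180°.
Leg 6: -137.57° → -63.57°, shortest Δλ = 74.0° (east) — does not cross 180°.
Total crossings: 0.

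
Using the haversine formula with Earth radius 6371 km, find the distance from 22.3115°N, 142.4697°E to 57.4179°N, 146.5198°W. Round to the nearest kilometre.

Δλ = -146.5198 − 142.4697 = -288.9895°; wrapped into (−180°, 180°]: 71.0105°.
Δφ = 57.4179 − 22.3115 = 35.1064°.
a = sin²(Δφ/2) + cos φ₁ · cos φ₂ · sin²(Δλ/2) = 0.258998.
c = 2·atan2(√a, √(1−a)) = 1.06786 rad → d = 6371·c ≈ 6803.32 km.

6803 km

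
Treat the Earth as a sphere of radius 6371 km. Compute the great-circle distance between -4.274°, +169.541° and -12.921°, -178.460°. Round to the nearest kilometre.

1631 km

Δλ = -178.460 − 169.541 = -348.001°; wrapped into (−180°, 180°]: 11.999°.
Δφ = -12.921 − -4.274 = -8.647°.
a = sin²(Δφ/2) + cos φ₁ · cos φ₂ · sin²(Δλ/2) = 0.016301.
c = 2·atan2(√a, √(1−a)) = 0.25605 rad → d = 6371·c ≈ 1631.32 km.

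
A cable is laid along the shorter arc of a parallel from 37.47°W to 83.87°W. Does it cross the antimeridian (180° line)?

No

Signed shortest Δλ = ((-83.87 − -37.47 + 180) mod 360) − 180 = -46.4°.
Going west by 46.4° from -37.47° reaches -83.87° without touching 180°.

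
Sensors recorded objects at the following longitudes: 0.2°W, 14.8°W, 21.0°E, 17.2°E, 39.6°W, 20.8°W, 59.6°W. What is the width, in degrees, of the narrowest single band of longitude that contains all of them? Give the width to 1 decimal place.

80.6°

Sort the longitudes: -59.6°, -39.6°, -20.8°, -14.8°, -0.2°, +17.2°, +21.0°.
Eastward gaps between consecutive values (wrapping around): 20.0°, 18.8°, 6.0°, 14.6°, 17.4°, 3.8°, 279.4°.
Largest gap = 279.4° ⇒ minimal covering band is its complement: 360° − 279.4° = 80.6°.
Band runs from -59.6° eastward to +21.0°.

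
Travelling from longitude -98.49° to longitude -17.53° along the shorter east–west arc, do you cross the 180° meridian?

Signed shortest Δλ = ((-17.53 − -98.49 + 180) mod 360) − 180 = 80.96°.
Going east by 80.96° from -98.49° reaches -17.53° without touching 180°.

No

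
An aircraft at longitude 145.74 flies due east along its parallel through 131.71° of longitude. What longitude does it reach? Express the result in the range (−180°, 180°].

Start at +145.74°; shift +131.71° → +277.45°.
+277.45° lies outside (−180°, 180°]; subtract 360° → -82.55°.

-82.55°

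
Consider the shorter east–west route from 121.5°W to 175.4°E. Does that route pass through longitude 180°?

Yes

Naïve |175.4 − -121.5| = 296.9° > 180°, so the shorter arc goes the other way round — across 180°.
Signed shortest Δλ = ((175.4 − -121.5 + 180) mod 360) − 180 = -63.1°.
Going west by 63.1° from -121.5° passes through 180° before reaching +175.4°.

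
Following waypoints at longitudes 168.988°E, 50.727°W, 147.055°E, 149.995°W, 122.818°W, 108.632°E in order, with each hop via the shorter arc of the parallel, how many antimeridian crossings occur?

Leg 1: +168.988° → -50.727°, shortest Δλ = 140.285° (east) — crosses 180°.
Leg 2: -50.727° → +147.055°, shortest Δλ = -162.218° (west) — crosses 180°.
Leg 3: +147.055° → -149.995°, shortest Δλ = 62.95° (east) — crosses 180°.
Leg 4: -149.995° → -122.818°, shortest Δλ = 27.177° (east) — does not cross 180°.
Leg 5: -122.818° → +108.632°, shortest Δλ = -128.55° (west) — crosses 180°.
Total crossings: 4.

4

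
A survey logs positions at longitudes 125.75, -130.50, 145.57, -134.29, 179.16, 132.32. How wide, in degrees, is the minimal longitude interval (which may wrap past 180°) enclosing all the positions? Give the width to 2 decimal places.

103.75°

Sort the longitudes: -134.29°, -130.50°, +125.75°, +132.32°, +145.57°, +179.16°.
Eastward gaps between consecutive values (wrapping around): 3.79°, 256.25°, 6.57°, 13.25°, 33.59°, 46.55°.
Largest gap = 256.25° ⇒ minimal covering band is its complement: 360° − 256.25° = 103.75°.
Band runs from +125.75° eastward to -130.50°, crossing the antimeridian.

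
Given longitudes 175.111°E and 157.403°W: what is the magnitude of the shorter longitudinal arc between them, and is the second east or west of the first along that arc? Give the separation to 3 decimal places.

27.486° east

Raw difference: -157.403 − 175.111 = -332.514°.
Normalise into (−180°, 180°]: -332.514° + 360° = 27.486°.
Positive ⇒ the second point lies to the east; separation 27.486°.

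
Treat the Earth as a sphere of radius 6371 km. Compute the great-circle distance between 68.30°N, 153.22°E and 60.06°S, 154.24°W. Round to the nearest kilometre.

14885 km

Δλ = -154.24 − 153.22 = -307.46°; wrapped into (−180°, 180°]: 52.54°.
Δφ = -60.06 − 68.30 = -128.36°.
a = sin²(Δφ/2) + cos φ₁ · cos φ₂ · sin²(Δλ/2) = 0.846451.
c = 2·atan2(√a, √(1−a)) = 2.33630 rad → d = 6371·c ≈ 14884.57 km.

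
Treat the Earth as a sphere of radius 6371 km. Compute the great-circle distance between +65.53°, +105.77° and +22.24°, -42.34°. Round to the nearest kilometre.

9887 km

Δλ = -42.34 − 105.77 = -148.11°.
Δφ = 22.24 − 65.53 = -43.29°.
a = sin²(Δφ/2) + cos φ₁ · cos φ₂ · sin²(Δλ/2) = 0.490521.
c = 2·atan2(√a, √(1−a)) = 1.55184 rad → d = 6371·c ≈ 9886.75 km.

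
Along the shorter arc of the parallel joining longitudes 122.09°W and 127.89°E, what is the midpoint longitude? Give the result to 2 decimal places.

177.10°W

Signed shortest Δλ from -122.09° to +127.89° is -110.02°.
Midpoint longitude = -122.09° + (-110.02°)/2 = -122.09° − 55.01° = -177.10°.
(The naïve average (-122.09 + +127.89)/2 = 2.9° is on the wrong side of the globe.)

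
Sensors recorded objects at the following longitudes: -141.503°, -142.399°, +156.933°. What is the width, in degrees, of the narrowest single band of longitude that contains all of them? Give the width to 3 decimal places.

Sort the longitudes: -142.399°, -141.503°, +156.933°.
Eastward gaps between consecutive values (wrapping around): 0.896°, 298.436°, 60.668°.
Largest gap = 298.436° ⇒ minimal covering band is its complement: 360° − 298.436° = 61.564°.
Band runs from +156.933° eastward to -141.503°, crossing the antimeridian.

61.564°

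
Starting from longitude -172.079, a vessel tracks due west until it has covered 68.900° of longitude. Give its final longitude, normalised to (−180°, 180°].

+119.021°

Start at -172.079°; shift −68.900° → -240.979°.
-240.979° lies outside (−180°, 180°]; add 360° → +119.021°.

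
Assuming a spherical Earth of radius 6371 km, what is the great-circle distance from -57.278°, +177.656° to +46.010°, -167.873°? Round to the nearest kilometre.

Δλ = -167.873 − 177.656 = -345.529°; wrapped into (−180°, 180°]: 14.471°.
Δφ = 46.010 − -57.278 = 103.288°.
a = sin²(Δφ/2) + cos φ₁ · cos φ₂ · sin²(Δλ/2) = 0.620878.
c = 2·atan2(√a, √(1−a)) = 1.81497 rad → d = 6371·c ≈ 11563.19 km.

11563 km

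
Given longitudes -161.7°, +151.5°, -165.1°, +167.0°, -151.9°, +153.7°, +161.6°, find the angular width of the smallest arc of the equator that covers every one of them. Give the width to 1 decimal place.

56.6°

Sort the longitudes: -165.1°, -161.7°, -151.9°, +151.5°, +153.7°, +161.6°, +167.0°.
Eastward gaps between consecutive values (wrapping around): 3.4°, 9.8°, 303.4°, 2.2°, 7.9°, 5.4°, 27.9°.
Largest gap = 303.4° ⇒ minimal covering band is its complement: 360° − 303.4° = 56.6°.
Band runs from +151.5° eastward to -151.9°, crossing the antimeridian.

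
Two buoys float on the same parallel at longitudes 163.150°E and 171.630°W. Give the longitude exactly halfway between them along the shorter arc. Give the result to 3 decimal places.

Signed shortest Δλ from +163.150° to -171.630° is +25.220°.
Midpoint longitude = +163.150° + (+25.220°)/2 = +163.150° + 12.610° = +175.760°.
(The naïve average (+163.150 + -171.630)/2 = -4.24° is on the wrong side of the globe.)

175.760°E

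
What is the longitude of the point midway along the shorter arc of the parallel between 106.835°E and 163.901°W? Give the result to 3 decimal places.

Signed shortest Δλ from +106.835° to -163.901° is +89.264°.
Midpoint longitude = +106.835° + (+89.264°)/2 = +106.835° + 44.632° = +151.467°.
(The naïve average (+106.835 + -163.901)/2 = -28.533° is on the wrong side of the globe.)

151.467°E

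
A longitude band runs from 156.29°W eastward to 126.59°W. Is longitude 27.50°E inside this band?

Band width going east from -156.29° to -126.59°: ((-126.59 − -156.29) mod 360) = 29.70°.
Offset of +27.50° east of the west edge: ((27.50 − -156.29) mod 360) = 183.79°.
183.79° > 29.70° ⇒ outside.

No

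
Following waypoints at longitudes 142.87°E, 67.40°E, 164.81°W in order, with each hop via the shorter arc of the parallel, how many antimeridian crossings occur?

Leg 1: +142.87° → +67.40°, shortest Δλ = -75.47° (west) — does not cross 180°.
Leg 2: +67.40° → -164.81°, shortest Δλ = 127.79° (east) — crosses 180°.
Total crossings: 1.

1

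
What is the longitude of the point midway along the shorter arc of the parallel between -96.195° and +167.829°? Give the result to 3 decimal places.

Signed shortest Δλ from -96.195° to +167.829° is -95.976°.
Midpoint longitude = -96.195° + (-95.976°)/2 = -96.195° − 47.988° = -144.183°.
(The naïve average (-96.195 + +167.829)/2 = 35.817° is on the wrong side of the globe.)

-144.183°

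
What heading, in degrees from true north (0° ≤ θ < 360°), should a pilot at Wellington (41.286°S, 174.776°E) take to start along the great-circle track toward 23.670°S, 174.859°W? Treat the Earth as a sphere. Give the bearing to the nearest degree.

Δλ = -174.859 − 174.776 = -349.635°; wrapped into (−180°, 180°]: 10.365°.
θ = atan2( sin Δλ · cos φ₂ , cos φ₁ · sin φ₂ − sin φ₁ · cos φ₂ · cos Δλ )
  = atan2(0.16478, 0.29277) = 29.372° → normalised to [0°, 360°): 29.372°.

29°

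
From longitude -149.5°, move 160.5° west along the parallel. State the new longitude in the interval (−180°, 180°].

Start at -149.5°; shift −160.5° → -310.0°.
-310.0° lies outside (−180°, 180°]; add 360° → +50.0°.

+50.0°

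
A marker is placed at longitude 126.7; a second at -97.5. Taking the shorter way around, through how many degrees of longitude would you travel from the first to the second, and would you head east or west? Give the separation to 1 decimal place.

Raw difference: -97.5 − 126.7 = -224.2°.
Normalise into (−180°, 180°]: -224.2° + 360° = 135.8°.
Positive ⇒ the second point lies to the east; separation 135.8°.

135.8° east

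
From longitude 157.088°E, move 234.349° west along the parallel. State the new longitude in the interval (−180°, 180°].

Start at +157.088°; shift −234.349° → -77.261°.
-77.261° already lies in (−180°, 180°].

77.261°W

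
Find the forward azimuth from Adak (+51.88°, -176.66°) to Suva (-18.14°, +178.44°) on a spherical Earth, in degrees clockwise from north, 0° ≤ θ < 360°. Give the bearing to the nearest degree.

185°

Δλ = 178.44 − -176.66 = 355.10°; wrapped into (−180°, 180°]: -4.90°.
θ = atan2( sin Δλ · cos φ₂ , cos φ₁ · sin φ₂ − sin φ₁ · cos φ₂ · cos Δλ )
  = atan2(-0.08117, -0.93708) = -175.049° → normalised to [0°, 360°): 184.951°.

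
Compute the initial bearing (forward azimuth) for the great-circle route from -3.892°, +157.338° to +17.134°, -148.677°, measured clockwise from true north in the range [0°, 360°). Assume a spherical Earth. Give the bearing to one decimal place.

66.8°

Δλ = -148.677 − 157.338 = -306.015°; wrapped into (−180°, 180°]: 53.985°.
θ = atan2( sin Δλ · cos φ₂ , cos φ₁ · sin φ₂ − sin φ₁ · cos φ₂ · cos Δλ )
  = atan2(0.77296, 0.33207) = 66.752° → normalised to [0°, 360°): 66.752°.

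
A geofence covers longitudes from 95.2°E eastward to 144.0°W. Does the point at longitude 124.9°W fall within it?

No

Band width going east from +95.2° to -144.0°: ((-144.0 − 95.2) mod 360) = 120.8°.
Offset of -124.9° east of the west edge: ((-124.9 − 95.2) mod 360) = 139.9°.
139.9° > 120.8° ⇒ outside.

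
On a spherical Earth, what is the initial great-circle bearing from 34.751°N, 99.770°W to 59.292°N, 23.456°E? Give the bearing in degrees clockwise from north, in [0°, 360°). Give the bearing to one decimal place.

26.3°

Δλ = 23.456 − -99.770 = 123.226°.
θ = atan2( sin Δλ · cos φ₂ , cos φ₁ · sin φ₂ − sin φ₁ · cos φ₂ · cos Δλ )
  = atan2(0.42718, 0.86593) = 26.258° → normalised to [0°, 360°): 26.258°.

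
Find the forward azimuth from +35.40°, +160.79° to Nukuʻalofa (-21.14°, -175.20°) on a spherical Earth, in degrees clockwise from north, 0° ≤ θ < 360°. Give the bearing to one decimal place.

154.3°

Δλ = -175.20 − 160.79 = -335.99°; wrapped into (−180°, 180°]: 24.01°.
θ = atan2( sin Δλ · cos φ₂ , cos φ₁ · sin φ₂ − sin φ₁ · cos φ₂ · cos Δλ )
  = atan2(0.37951, -0.78752) = 154.270° → normalised to [0°, 360°): 154.270°.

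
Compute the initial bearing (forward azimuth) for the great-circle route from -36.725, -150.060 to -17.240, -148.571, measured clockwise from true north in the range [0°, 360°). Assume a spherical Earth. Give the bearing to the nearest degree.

Δλ = -148.571 − -150.060 = 1.489°.
θ = atan2( sin Δλ · cos φ₂ , cos φ₁ · sin φ₂ − sin φ₁ · cos φ₂ · cos Δλ )
  = atan2(0.02482, 0.33337) = 4.258° → normalised to [0°, 360°): 4.258°.

4°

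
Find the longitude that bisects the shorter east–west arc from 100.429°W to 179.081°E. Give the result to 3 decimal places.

140.674°W

Signed shortest Δλ from -100.429° to +179.081° is -80.490°.
Midpoint longitude = -100.429° + (-80.490°)/2 = -100.429° − 40.245° = -140.674°.
(The naïve average (-100.429 + +179.081)/2 = 39.326° is on the wrong side of the globe.)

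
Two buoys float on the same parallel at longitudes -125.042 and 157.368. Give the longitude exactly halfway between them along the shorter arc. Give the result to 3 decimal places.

Signed shortest Δλ from -125.042° to +157.368° is -77.590°.
Midpoint longitude = -125.042° + (-77.590°)/2 = -125.042° − 38.795° = -163.837°.
(The naïve average (-125.042 + +157.368)/2 = 16.163° is on the wrong side of the globe.)

-163.837°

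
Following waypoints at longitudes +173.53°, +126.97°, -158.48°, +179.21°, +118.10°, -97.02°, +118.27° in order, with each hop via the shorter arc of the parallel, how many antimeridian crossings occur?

Leg 1: +173.53° → +126.97°, shortest Δλ = -46.56° (west) — does not cross 180°.
Leg 2: +126.97° → -158.48°, shortest Δλ = 74.55° (east) — crosses 180°.
Leg 3: -158.48° → +179.21°, shortest Δλ = -22.31° (west) — crosses 180°.
Leg 4: +179.21° → +118.10°, shortest Δλ = -61.11° (west) — does not cross 180°.
Leg 5: +118.10° → -97.02°, shortest Δλ = 144.88° (east) — crosses 180°.
Leg 6: -97.02° → +118.27°, shortest Δλ = -144.71° (west) — crosses 180°.
Total crossings: 4.

4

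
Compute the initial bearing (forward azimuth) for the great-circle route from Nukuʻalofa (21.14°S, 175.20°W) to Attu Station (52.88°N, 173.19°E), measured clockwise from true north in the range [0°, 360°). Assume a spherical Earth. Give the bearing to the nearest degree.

353°

Δλ = 173.19 − -175.20 = 348.39°; wrapped into (−180°, 180°]: -11.61°.
θ = atan2( sin Δλ · cos φ₂ , cos φ₁ · sin φ₂ − sin φ₁ · cos φ₂ · cos Δλ )
  = atan2(-0.12145, 0.95690) = -7.233° → normalised to [0°, 360°): 352.767°.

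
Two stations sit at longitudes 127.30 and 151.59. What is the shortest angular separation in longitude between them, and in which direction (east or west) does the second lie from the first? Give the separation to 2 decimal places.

24.29° east

Raw difference: 151.59 − 127.30 = 24.29°.
Normalise into (−180°, 180°]: 24.29° stays 24.29°.
Positive ⇒ the second point lies to the east; separation 24.29°.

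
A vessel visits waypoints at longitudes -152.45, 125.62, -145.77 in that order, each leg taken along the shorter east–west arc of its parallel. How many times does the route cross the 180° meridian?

Leg 1: -152.45° → +125.62°, shortest Δλ = -81.93° (west) — crosses 180°.
Leg 2: +125.62° → -145.77°, shortest Δλ = 88.61° (east) — crosses 180°.
Total crossings: 2.

2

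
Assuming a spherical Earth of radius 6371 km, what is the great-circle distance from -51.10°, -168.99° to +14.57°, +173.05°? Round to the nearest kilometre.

7508 km

Δλ = 173.05 − -168.99 = 342.04°; wrapped into (−180°, 180°]: -17.96°.
Δφ = 14.57 − -51.10 = 65.67°.
a = sin²(Δφ/2) + cos φ₁ · cos φ₂ · sin²(Δλ/2) = 0.308812.
c = 2·atan2(√a, √(1−a)) = 1.17843 rad → d = 6371·c ≈ 7507.78 km.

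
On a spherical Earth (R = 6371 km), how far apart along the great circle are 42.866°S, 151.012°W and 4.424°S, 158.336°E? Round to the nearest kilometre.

6555 km

Δλ = 158.336 − -151.012 = 309.348°; wrapped into (−180°, 180°]: -50.652°.
Δφ = -4.424 − -42.866 = 38.442°.
a = sin²(Δφ/2) + cos φ₁ · cos φ₂ · sin²(Δλ/2) = 0.242100.
c = 2·atan2(√a, √(1−a)) = 1.02886 rad → d = 6371·c ≈ 6554.84 km.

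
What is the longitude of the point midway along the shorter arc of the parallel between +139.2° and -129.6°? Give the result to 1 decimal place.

-175.2°

Signed shortest Δλ from +139.2° to -129.6° is +91.2°.
Midpoint longitude = +139.2° + (+91.2°)/2 = +139.2° + 45.6° = +184.8°.
Normalise into (−180°, 180°]: -175.2°.
(The naïve average (+139.2 + -129.6)/2 = 4.8° is on the wrong side of the globe.)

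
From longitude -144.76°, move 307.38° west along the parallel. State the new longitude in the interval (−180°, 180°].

Start at -144.76°; shift −307.38° → -452.14°.
-452.14° lies outside (−180°, 180°]; add 360° → -92.14°.

-92.14°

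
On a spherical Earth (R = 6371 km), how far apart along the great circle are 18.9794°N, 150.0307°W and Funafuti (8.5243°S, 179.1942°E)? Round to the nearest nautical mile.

2459 nmi

Δλ = 179.1942 − -150.0307 = 329.2249°; wrapped into (−180°, 180°]: -30.7751°.
Δφ = -8.5243 − 18.9794 = -27.5037°.
a = sin²(Δφ/2) + cos φ₁ · cos φ₂ · sin²(Δλ/2) = 0.122355.
c = 2·atan2(√a, √(1−a)) = 0.71470 rad → d = 6371·c ≈ 4553.35 km ≈ 2458.61 nmi.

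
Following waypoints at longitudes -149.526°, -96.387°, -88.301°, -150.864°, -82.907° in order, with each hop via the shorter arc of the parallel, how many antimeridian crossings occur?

Leg 1: -149.526° → -96.387°, shortest Δλ = 53.139° (east) — does not cross 180°.
Leg 2: -96.387° → -88.301°, shortest Δλ = 8.086° (east) — does not cross 180°.
Leg 3: -88.301° → -150.864°, shortest Δλ = -62.563° (west) — does not cross 180°.
Leg 4: -150.864° → -82.907°, shortest Δλ = 67.957° (east) — does not cross 180°.
Total crossings: 0.

0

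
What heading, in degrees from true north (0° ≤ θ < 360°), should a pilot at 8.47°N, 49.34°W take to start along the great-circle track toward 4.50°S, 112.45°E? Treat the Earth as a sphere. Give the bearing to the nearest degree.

79°

Δλ = 112.45 − -49.34 = 161.79°.
θ = atan2( sin Δλ · cos φ₂ , cos φ₁ · sin φ₂ − sin φ₁ · cos φ₂ · cos Δλ )
  = atan2(0.31154, 0.06188) = 78.766° → normalised to [0°, 360°): 78.766°.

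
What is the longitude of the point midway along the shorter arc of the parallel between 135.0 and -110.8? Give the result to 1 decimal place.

-167.9°

Signed shortest Δλ from +135.0° to -110.8° is +114.2°.
Midpoint longitude = +135.0° + (+114.2°)/2 = +135.0° + 57.1° = +192.1°.
Normalise into (−180°, 180°]: -167.9°.
(The naïve average (+135.0 + -110.8)/2 = 12.1° is on the wrong side of the globe.)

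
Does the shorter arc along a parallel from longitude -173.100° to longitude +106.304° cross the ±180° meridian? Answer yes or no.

Naïve |106.304 − -173.100| = 279.404° > 180°, so the shorter arc goes the other way round — across 180°.
Signed shortest Δλ = ((106.304 − -173.100 + 180) mod 360) − 180 = -80.596°.
Going west by 80.596° from -173.100° passes through 180° before reaching +106.304°.

Yes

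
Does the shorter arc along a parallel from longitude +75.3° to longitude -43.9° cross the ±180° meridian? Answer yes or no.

No

Signed shortest Δλ = ((-43.9 − 75.3 + 180) mod 360) − 180 = -119.2°.
Going west by 119.2° from +75.3° reaches -43.9° without touching 180°.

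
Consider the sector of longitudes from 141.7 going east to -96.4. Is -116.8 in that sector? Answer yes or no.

Band width going east from +141.7° to -96.4°: ((-96.4 − 141.7) mod 360) = 121.9°.
Offset of -116.8° east of the west edge: ((-116.8 − 141.7) mod 360) = 101.5°.
101.5° ≤ 121.9° ⇒ inside.

Yes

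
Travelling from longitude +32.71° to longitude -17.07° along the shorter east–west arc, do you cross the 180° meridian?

No

Signed shortest Δλ = ((-17.07 − 32.71 + 180) mod 360) − 180 = -49.78°.
Going west by 49.78° from +32.71° reaches -17.07° without touching 180°.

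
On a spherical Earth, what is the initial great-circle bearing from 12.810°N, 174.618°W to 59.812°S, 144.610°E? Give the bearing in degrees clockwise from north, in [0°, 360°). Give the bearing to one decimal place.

199.5°

Δλ = 144.610 − -174.618 = 319.228°; wrapped into (−180°, 180°]: -40.772°.
θ = atan2( sin Δλ · cos φ₂ , cos φ₁ · sin φ₂ − sin φ₁ · cos φ₂ · cos Δλ )
  = atan2(-0.32838, -0.92730) = -160.500° → normalised to [0°, 360°): 199.500°.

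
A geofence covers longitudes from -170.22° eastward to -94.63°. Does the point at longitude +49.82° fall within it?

No

Band width going east from -170.22° to -94.63°: ((-94.63 − -170.22) mod 360) = 75.59°.
Offset of +49.82° east of the west edge: ((49.82 − -170.22) mod 360) = 220.04°.
220.04° > 75.59° ⇒ outside.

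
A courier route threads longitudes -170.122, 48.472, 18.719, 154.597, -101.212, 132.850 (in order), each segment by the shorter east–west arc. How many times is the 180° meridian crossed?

Leg 1: -170.122° → +48.472°, shortest Δλ = -141.406° (west) — crosses 180°.
Leg 2: +48.472° → +18.719°, shortest Δλ = -29.753° (west) — does not cross 180°.
Leg 3: +18.719° → +154.597°, shortest Δλ = 135.878° (east) — does not cross 180°.
Leg 4: +154.597° → -101.212°, shortest Δλ = 104.191° (east) — crosses 180°.
Leg 5: -101.212° → +132.850°, shortest Δλ = -125.938° (west) — crosses 180°.
Total crossings: 3.

3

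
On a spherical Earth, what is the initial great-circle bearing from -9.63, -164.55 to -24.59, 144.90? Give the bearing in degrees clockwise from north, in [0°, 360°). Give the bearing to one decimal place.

245.9°

Δλ = 144.90 − -164.55 = 309.45°; wrapped into (−180°, 180°]: -50.55°.
θ = atan2( sin Δλ · cos φ₂ , cos φ₁ · sin φ₂ − sin φ₁ · cos φ₂ · cos Δλ )
  = atan2(-0.70215, -0.31360) = -114.067° → normalised to [0°, 360°): 245.933°.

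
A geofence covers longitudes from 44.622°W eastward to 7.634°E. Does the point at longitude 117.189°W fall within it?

No

Band width going east from -44.622° to +7.634°: ((7.634 − -44.622) mod 360) = 52.256°.
Offset of -117.189° east of the west edge: ((-117.189 − -44.622) mod 360) = 287.433°.
287.433° > 52.256° ⇒ outside.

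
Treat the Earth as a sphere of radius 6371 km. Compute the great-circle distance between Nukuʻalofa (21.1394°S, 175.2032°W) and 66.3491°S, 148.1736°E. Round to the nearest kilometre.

5660 km

Δλ = 148.1736 − -175.2032 = 323.3768°; wrapped into (−180°, 180°]: -36.6232°.
Δφ = -66.3491 − -21.1394 = -45.2097°.
a = sin²(Δφ/2) + cos φ₁ · cos φ₂ · sin²(Δλ/2) = 0.184678.
c = 2·atan2(√a, √(1−a)) = 0.88841 rad → d = 6371·c ≈ 5660.08 km.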